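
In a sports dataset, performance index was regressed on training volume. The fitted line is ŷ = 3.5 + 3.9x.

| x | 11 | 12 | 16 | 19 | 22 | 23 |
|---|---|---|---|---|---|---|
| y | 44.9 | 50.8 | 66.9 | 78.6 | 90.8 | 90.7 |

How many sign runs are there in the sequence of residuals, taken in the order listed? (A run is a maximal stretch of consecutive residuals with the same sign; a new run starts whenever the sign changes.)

3 runs

x=11: ŷ = 3.5 + 3.9·11 = 46.4; e = 44.9 − 46.4 = -1.5
x=12: ŷ = 3.5 + 3.9·12 = 50.3; e = 50.8 − 50.3 = 0.5
x=16: ŷ = 3.5 + 3.9·16 = 65.9; e = 66.9 − 65.9 = 1
x=19: ŷ = 3.5 + 3.9·19 = 77.6; e = 78.6 − 77.6 = 1
x=22: ŷ = 3.5 + 3.9·22 = 89.3; e = 90.8 − 89.3 = 1.5
x=23: ŷ = 3.5 + 3.9·23 = 93.2; e = 90.7 − 93.2 = -2.5
Signs: − + + + + −
Runs: −×1, +×4, −×1 → 3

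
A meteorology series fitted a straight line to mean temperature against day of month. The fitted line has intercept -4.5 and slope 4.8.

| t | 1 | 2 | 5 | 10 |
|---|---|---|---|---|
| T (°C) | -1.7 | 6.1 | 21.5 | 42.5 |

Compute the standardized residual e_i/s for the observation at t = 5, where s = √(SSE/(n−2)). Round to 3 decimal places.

t=1: ŷ = -4.5 + 4.8·1 = 0.3; e = -1.7 − 0.3 = -2
t=2: ŷ = -4.5 + 4.8·2 = 5.1; e = 6.1 − 5.1 = 1
t=5: ŷ = -4.5 + 4.8·5 = 19.5; e = 21.5 − 19.5 = 2
t=10: ŷ = -4.5 + 4.8·10 = 43.5; e = 42.5 − 43.5 = -1
SSE = 4 + 1 + 4 + 1 = 10
s = √(10/2) = 2.23607
e/s = 2 / 2.23607 = 0.894

0.894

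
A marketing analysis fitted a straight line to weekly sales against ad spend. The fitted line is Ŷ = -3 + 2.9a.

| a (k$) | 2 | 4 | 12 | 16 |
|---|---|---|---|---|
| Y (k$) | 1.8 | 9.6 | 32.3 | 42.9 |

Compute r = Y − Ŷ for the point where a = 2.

r = -1

Ŷ = -3 + 2.9·2 = 2.8
r = 1.8 − 2.8 = -1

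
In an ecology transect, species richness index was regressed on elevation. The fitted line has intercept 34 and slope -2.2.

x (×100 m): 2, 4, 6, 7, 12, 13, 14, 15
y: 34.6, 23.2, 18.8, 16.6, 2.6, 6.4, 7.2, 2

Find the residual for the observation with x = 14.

ŷ = 34 − 2.2·14 = 3.2
e = 7.2 − 3.2 = 4

e = 4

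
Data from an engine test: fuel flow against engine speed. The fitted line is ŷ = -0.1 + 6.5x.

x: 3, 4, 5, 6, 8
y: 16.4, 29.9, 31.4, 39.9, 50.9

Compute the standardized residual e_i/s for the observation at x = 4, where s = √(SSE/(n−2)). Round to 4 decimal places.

x=3: ŷ = -0.1 + 6.5·3 = 19.4; e = 16.4 − 19.4 = -3
x=4: ŷ = -0.1 + 6.5·4 = 25.9; e = 29.9 − 25.9 = 4
x=5: ŷ = -0.1 + 6.5·5 = 32.4; e = 31.4 − 32.4 = -1
x=6: ŷ = -0.1 + 6.5·6 = 38.9; e = 39.9 − 38.9 = 1
x=8: ŷ = -0.1 + 6.5·8 = 51.9; e = 50.9 − 51.9 = -1
SSE = 9 + 16 + 1 + 1 + 1 = 28
s = √(28/3) = 3.05505
e/s = 4 / 3.05505 = 1.3093

1.3093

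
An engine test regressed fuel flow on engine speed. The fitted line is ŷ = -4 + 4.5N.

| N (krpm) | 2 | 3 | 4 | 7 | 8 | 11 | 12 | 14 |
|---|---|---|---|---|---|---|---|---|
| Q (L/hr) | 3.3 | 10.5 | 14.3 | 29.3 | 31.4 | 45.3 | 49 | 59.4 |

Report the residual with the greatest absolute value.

N=2: ŷ = -4 + 4.5·2 = 5; r = 3.3 − 5 = -1.7
N=3: ŷ = -4 + 4.5·3 = 9.5; r = 10.5 − 9.5 = 1
N=4: ŷ = -4 + 4.5·4 = 14; r = 14.3 − 14 = 0.3
N=7: ŷ = -4 + 4.5·7 = 27.5; r = 29.3 − 27.5 = 1.8
N=8: ŷ = -4 + 4.5·8 = 32; r = 31.4 − 32 = -0.6
N=11: ŷ = -4 + 4.5·11 = 45.5; r = 45.3 − 45.5 = -0.2
N=12: ŷ = -4 + 4.5·12 = 50; r = 49 − 50 = -1
N=14: ŷ = -4 + 4.5·14 = 59; r = 59.4 − 59 = 0.4
Largest |r| is 1.8 at N = 7, residual 1.8.

r = 1.8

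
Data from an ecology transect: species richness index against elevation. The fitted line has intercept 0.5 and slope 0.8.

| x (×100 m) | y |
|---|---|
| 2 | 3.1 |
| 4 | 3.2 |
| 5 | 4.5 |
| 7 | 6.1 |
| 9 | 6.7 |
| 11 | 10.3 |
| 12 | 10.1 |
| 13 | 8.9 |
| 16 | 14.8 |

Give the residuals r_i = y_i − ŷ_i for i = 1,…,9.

x=2: ŷ = 0.5 + 0.8·2 = 2.1; r = 3.1 − 2.1 = 1
x=4: ŷ = 0.5 + 0.8·4 = 3.7; r = 3.2 − 3.7 = -0.5
x=5: ŷ = 0.5 + 0.8·5 = 4.5; r = 4.5 − 4.5 = 0
x=7: ŷ = 0.5 + 0.8·7 = 6.1; r = 6.1 − 6.1 = 0
x=9: ŷ = 0.5 + 0.8·9 = 7.7; r = 6.7 − 7.7 = -1
x=11: ŷ = 0.5 + 0.8·11 = 9.3; r = 10.3 − 9.3 = 1
x=12: ŷ = 0.5 + 0.8·12 = 10.1; r = 10.1 − 10.1 = 0
x=13: ŷ = 0.5 + 0.8·13 = 10.9; r = 8.9 − 10.9 = -2
x=16: ŷ = 0.5 + 0.8·16 = 13.3; r = 14.8 − 13.3 = 1.5

1, -0.5, 0, 0, -1, 1, 0, -2, 1.5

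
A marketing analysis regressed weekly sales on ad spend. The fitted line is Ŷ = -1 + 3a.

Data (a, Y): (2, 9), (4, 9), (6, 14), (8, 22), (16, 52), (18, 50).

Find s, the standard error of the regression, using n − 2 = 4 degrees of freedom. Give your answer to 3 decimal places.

a=2: Ŷ = -1 + 3·2 = 5; e = 9 − 5 = 4
a=4: Ŷ = -1 + 3·4 = 11; e = 9 − 11 = -2
a=6: Ŷ = -1 + 3·6 = 17; e = 14 − 17 = -3
a=8: Ŷ = -1 + 3·8 = 23; e = 22 − 23 = -1
a=16: Ŷ = -1 + 3·16 = 47; e = 52 − 47 = 5
a=18: Ŷ = -1 + 3·18 = 53; e = 50 − 53 = -3
SSE = 16 + 4 + 9 + 1 + 25 + 9 = 64
s = √(64/4) = √16 ≈ 4.000

s = 4.000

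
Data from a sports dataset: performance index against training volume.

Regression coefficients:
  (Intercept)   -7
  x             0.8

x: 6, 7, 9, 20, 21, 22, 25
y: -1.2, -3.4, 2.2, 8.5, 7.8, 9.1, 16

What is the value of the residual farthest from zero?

x=6: ŷ = -7 + 0.8·6 = -2.2; e = -1.2 − (-2.2) = 1
x=7: ŷ = -7 + 0.8·7 = -1.4; e = -3.4 − (-1.4) = -2
x=9: ŷ = -7 + 0.8·9 = 0.2; e = 2.2 − 0.2 = 2
x=20: ŷ = -7 + 0.8·20 = 9; e = 8.5 − 9 = -0.5
x=21: ŷ = -7 + 0.8·21 = 9.8; e = 7.8 − 9.8 = -2
x=22: ŷ = -7 + 0.8·22 = 10.6; e = 9.1 − 10.6 = -1.5
x=25: ŷ = -7 + 0.8·25 = 13; e = 16 − 13 = 3
Largest |e| is 3 at x = 25, residual 3.

e = 3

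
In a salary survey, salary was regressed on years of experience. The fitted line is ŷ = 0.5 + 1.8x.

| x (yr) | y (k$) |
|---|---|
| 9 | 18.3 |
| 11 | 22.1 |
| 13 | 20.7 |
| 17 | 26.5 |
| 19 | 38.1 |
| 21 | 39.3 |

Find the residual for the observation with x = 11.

ŷ = 0.5 + 1.8·11 = 20.3
e = 22.1 − 20.3 = 1.8

e = 1.8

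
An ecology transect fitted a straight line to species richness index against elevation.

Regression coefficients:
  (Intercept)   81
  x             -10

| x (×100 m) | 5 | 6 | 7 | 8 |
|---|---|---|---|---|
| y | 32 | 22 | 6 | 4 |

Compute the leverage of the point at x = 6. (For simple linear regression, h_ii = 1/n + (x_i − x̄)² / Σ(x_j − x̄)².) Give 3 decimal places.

h = 0.300

x̄ = (5 + 6 + 7 + 8)/4 = 6.5
Σ(x − x̄)² = 2.25 + 0.25 + 0.25 + 2.25 = 5
h = 1/4 + (-0.5)²/5 = 0.25 + 0.05 = 0.300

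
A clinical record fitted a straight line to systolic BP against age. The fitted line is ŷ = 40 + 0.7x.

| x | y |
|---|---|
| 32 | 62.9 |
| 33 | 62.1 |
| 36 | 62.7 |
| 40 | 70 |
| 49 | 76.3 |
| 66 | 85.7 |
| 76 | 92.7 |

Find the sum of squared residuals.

SSE = 16

x=32: ŷ = 40 + 0.7·32 = 62.4; e = 62.9 − 62.4 = 0.5
x=33: ŷ = 40 + 0.7·33 = 63.1; e = 62.1 − 63.1 = -1
x=36: ŷ = 40 + 0.7·36 = 65.2; e = 62.7 − 65.2 = -2.5
x=40: ŷ = 40 + 0.7·40 = 68; e = 70 − 68 = 2
x=49: ŷ = 40 + 0.7·49 = 74.3; e = 76.3 − 74.3 = 2
x=66: ŷ = 40 + 0.7·66 = 86.2; e = 85.7 − 86.2 = -0.5
x=76: ŷ = 40 + 0.7·76 = 93.2; e = 92.7 − 93.2 = -0.5
SSE = 0.25 + 1 + 6.25 + 4 + 4 + 0.25 + 0.25 = 16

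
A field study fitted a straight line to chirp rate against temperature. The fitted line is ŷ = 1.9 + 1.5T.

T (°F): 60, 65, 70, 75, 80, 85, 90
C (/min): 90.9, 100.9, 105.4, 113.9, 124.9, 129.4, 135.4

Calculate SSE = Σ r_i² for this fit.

T=60: ŷ = 1.9 + 1.5·60 = 91.9; r = 90.9 − 91.9 = -1
T=65: ŷ = 1.9 + 1.5·65 = 99.4; r = 100.9 − 99.4 = 1.5
T=70: ŷ = 1.9 + 1.5·70 = 106.9; r = 105.4 − 106.9 = -1.5
T=75: ŷ = 1.9 + 1.5·75 = 114.4; r = 113.9 − 114.4 = -0.5
T=80: ŷ = 1.9 + 1.5·80 = 121.9; r = 124.9 − 121.9 = 3
T=85: ŷ = 1.9 + 1.5·85 = 129.4; r = 129.4 − 129.4 = 0
T=90: ŷ = 1.9 + 1.5·90 = 136.9; r = 135.4 − 136.9 = -1.5
SSE = 1 + 2.25 + 2.25 + 0.25 + 9 + 0 + 2.25 = 17

SSE = 17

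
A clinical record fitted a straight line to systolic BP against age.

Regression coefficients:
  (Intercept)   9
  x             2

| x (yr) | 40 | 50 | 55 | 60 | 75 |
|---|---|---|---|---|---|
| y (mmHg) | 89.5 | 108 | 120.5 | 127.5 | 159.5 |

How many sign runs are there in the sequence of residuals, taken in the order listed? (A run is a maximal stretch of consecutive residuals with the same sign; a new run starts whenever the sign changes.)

5 runs

x=40: ŷ = 9 + 2·40 = 89; e = 89.5 − 89 = 0.5
x=50: ŷ = 9 + 2·50 = 109; e = 108 − 109 = -1
x=55: ŷ = 9 + 2·55 = 119; e = 120.5 − 119 = 1.5
x=60: ŷ = 9 + 2·60 = 129; e = 127.5 − 129 = -1.5
x=75: ŷ = 9 + 2·75 = 159; e = 159.5 − 159 = 0.5
Signs: + − + − +
Runs: +×1, −×1, +×1, −×1, +×1 → 5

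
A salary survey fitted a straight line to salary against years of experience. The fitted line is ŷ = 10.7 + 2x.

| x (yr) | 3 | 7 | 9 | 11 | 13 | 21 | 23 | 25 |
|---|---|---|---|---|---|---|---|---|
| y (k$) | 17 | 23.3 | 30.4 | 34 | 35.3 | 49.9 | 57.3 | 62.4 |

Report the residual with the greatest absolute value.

x=3: ŷ = 10.7 + 2·3 = 16.7; e = 17 − 16.7 = 0.3
x=7: ŷ = 10.7 + 2·7 = 24.7; e = 23.3 − 24.7 = -1.4
x=9: ŷ = 10.7 + 2·9 = 28.7; e = 30.4 − 28.7 = 1.7
x=11: ŷ = 10.7 + 2·11 = 32.7; e = 34 − 32.7 = 1.3
x=13: ŷ = 10.7 + 2·13 = 36.7; e = 35.3 − 36.7 = -1.4
x=21: ŷ = 10.7 + 2·21 = 52.7; e = 49.9 − 52.7 = -2.8
x=23: ŷ = 10.7 + 2·23 = 56.7; e = 57.3 − 56.7 = 0.6
x=25: ŷ = 10.7 + 2·25 = 60.7; e = 62.4 − 60.7 = 1.7
Largest |e| is 2.8 at x = 21, residual -2.8.

e = -2.8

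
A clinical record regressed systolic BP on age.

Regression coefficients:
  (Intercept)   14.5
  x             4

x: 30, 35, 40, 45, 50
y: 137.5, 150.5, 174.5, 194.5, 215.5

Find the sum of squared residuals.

SSE = 26

x=30: ŷ = 14.5 + 4·30 = 134.5; e = 137.5 − 134.5 = 3
x=35: ŷ = 14.5 + 4·35 = 154.5; e = 150.5 − 154.5 = -4
x=40: ŷ = 14.5 + 4·40 = 174.5; e = 174.5 − 174.5 = 0
x=45: ŷ = 14.5 + 4·45 = 194.5; e = 194.5 − 194.5 = 0
x=50: ŷ = 14.5 + 4·50 = 214.5; e = 215.5 − 214.5 = 1
SSE = 9 + 16 + 0 + 0 + 1 = 26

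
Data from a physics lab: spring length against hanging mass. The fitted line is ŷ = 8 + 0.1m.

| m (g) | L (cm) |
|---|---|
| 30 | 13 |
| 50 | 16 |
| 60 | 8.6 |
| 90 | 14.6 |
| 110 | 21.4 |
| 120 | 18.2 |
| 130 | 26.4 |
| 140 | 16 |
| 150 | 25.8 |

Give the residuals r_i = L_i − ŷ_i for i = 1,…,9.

m=30: ŷ = 8 + 0.1·30 = 11; r = 13 − 11 = 2
m=50: ŷ = 8 + 0.1·50 = 13; r = 16 − 13 = 3
m=60: ŷ = 8 + 0.1·60 = 14; r = 8.6 − 14 = -5.4
m=90: ŷ = 8 + 0.1·90 = 17; r = 14.6 − 17 = -2.4
m=110: ŷ = 8 + 0.1·110 = 19; r = 21.4 − 19 = 2.4
m=120: ŷ = 8 + 0.1·120 = 20; r = 18.2 − 20 = -1.8
m=130: ŷ = 8 + 0.1·130 = 21; r = 26.4 − 21 = 5.4
m=140: ŷ = 8 + 0.1·140 = 22; r = 16 − 22 = -6
m=150: ŷ = 8 + 0.1·150 = 23; r = 25.8 − 23 = 2.8

2, 3, -5.4, -2.4, 2.4, -1.8, 5.4, -6, 2.8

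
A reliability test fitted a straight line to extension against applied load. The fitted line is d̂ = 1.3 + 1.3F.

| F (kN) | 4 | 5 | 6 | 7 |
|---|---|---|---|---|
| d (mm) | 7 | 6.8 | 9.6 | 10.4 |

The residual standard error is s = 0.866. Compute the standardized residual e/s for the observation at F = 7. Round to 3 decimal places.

0.000

d̂ = 1.3 + 1.3·7 = 10.4
e = 10.4 − 10.4 = 0
e/s = 0 / 0.866 = 0.000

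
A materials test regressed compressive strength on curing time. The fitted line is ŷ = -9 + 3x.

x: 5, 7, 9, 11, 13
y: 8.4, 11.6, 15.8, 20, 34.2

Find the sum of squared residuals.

x=5: ŷ = -9 + 3·5 = 6; r = 8.4 − 6 = 2.4
x=7: ŷ = -9 + 3·7 = 12; r = 11.6 − 12 = -0.4
x=9: ŷ = -9 + 3·9 = 18; r = 15.8 − 18 = -2.2
x=11: ŷ = -9 + 3·11 = 24; r = 20 − 24 = -4
x=13: ŷ = -9 + 3·13 = 30; r = 34.2 − 30 = 4.2
SSE = 5.76 + 0.16 + 4.84 + 16 + 17.64 = 44.4

SSE = 44.4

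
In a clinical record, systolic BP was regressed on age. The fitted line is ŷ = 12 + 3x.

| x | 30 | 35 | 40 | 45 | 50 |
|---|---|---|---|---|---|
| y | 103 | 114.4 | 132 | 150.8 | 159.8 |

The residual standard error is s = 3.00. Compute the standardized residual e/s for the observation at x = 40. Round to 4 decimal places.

ŷ = 12 + 3·40 = 132
e = 132 − 132 = 0
e/s = 0 / 3.00 = 0.0000

0.0000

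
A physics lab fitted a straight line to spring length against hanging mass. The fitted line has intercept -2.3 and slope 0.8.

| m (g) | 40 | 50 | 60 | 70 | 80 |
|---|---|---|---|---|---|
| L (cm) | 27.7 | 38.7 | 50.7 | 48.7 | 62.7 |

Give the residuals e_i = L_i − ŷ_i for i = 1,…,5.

m=40: ŷ = -2.3 + 0.8·40 = 29.7; e = 27.7 − 29.7 = -2
m=50: ŷ = -2.3 + 0.8·50 = 37.7; e = 38.7 − 37.7 = 1
m=60: ŷ = -2.3 + 0.8·60 = 45.7; e = 50.7 − 45.7 = 5
m=70: ŷ = -2.3 + 0.8·70 = 53.7; e = 48.7 − 53.7 = -5
m=80: ŷ = -2.3 + 0.8·80 = 61.7; e = 62.7 − 61.7 = 1

-2, 1, 5, -5, 1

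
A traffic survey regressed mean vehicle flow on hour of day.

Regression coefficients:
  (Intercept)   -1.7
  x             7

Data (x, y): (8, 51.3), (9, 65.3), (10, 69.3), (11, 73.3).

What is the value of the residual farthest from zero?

x=8: ŷ = -1.7 + 7·8 = 54.3; r = 51.3 − 54.3 = -3
x=9: ŷ = -1.7 + 7·9 = 61.3; r = 65.3 − 61.3 = 4
x=10: ŷ = -1.7 + 7·10 = 68.3; r = 69.3 − 68.3 = 1
x=11: ŷ = -1.7 + 7·11 = 75.3; r = 73.3 − 75.3 = -2
Largest |r| is 4 at x = 9, residual 4.

r = 4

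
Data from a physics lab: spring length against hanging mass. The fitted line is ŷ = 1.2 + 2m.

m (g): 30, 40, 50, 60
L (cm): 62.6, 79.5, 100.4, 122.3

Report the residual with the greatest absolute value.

r = -1.7

m=30: ŷ = 1.2 + 2·30 = 61.2; r = 62.6 − 61.2 = 1.4
m=40: ŷ = 1.2 + 2·40 = 81.2; r = 79.5 − 81.2 = -1.7
m=50: ŷ = 1.2 + 2·50 = 101.2; r = 100.4 − 101.2 = -0.8
m=60: ŷ = 1.2 + 2·60 = 121.2; r = 122.3 − 121.2 = 1.1
Largest |r| is 1.7 at m = 40, residual -1.7.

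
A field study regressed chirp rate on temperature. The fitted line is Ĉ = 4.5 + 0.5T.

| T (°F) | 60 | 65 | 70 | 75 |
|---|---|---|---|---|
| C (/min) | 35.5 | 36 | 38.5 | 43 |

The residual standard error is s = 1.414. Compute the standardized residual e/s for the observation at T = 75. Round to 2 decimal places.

0.71

Ĉ = 4.5 + 0.5·75 = 42
e = 43 − 42 = 1
e/s = 1 / 1.414 = 0.71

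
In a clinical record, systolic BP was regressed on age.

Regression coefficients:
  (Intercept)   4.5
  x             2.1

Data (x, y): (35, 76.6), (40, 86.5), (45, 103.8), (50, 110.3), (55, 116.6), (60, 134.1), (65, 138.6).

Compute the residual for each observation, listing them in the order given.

-1.4, -2, 4.8, 0.8, -3.4, 3.6, -2.4

x=35: ŷ = 4.5 + 2.1·35 = 78; r = 76.6 − 78 = -1.4
x=40: ŷ = 4.5 + 2.1·40 = 88.5; r = 86.5 − 88.5 = -2
x=45: ŷ = 4.5 + 2.1·45 = 99; r = 103.8 − 99 = 4.8
x=50: ŷ = 4.5 + 2.1·50 = 109.5; r = 110.3 − 109.5 = 0.8
x=55: ŷ = 4.5 + 2.1·55 = 120; r = 116.6 − 120 = -3.4
x=60: ŷ = 4.5 + 2.1·60 = 130.5; r = 134.1 − 130.5 = 3.6
x=65: ŷ = 4.5 + 2.1·65 = 141; r = 138.6 − 141 = -2.4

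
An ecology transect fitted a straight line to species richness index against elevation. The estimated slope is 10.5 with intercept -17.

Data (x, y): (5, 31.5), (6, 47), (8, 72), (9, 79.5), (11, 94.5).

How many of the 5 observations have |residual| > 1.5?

x=5: ŷ = -17 + 10.5·5 = 35.5; r = 31.5 − 35.5 = -4
x=6: ŷ = -17 + 10.5·6 = 46; r = 47 − 46 = 1
x=8: ŷ = -17 + 10.5·8 = 67; r = 72 − 67 = 5
x=9: ŷ = -17 + 10.5·9 = 77.5; r = 79.5 − 77.5 = 2
x=11: ŷ = -17 + 10.5·11 = 98.5; r = 94.5 − 98.5 = -4
|r| > 1.5: x=5 (|r|=4), x=8 (|r|=5), x=9 (|r|=2), x=11 (|r|=4) → 4

4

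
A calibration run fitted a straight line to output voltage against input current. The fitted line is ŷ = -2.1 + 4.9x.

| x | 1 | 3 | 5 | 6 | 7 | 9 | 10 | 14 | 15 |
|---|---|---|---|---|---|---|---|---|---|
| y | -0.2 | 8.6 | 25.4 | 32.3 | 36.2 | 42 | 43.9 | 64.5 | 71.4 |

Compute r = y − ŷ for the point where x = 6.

ŷ = -2.1 + 4.9·6 = 27.3
r = 32.3 − 27.3 = 5

r = 5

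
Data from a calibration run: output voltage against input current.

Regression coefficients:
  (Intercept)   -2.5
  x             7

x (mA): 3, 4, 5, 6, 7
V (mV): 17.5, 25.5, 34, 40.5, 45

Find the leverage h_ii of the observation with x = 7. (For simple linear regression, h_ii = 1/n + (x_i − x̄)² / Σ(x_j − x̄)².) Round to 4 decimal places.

x̄ = (3 + 4 + 5 + 6 + 7)/5 = 5
Σ(x − x̄)² = 4 + 1 + 0 + 1 + 4 = 10
h = 1/5 + (2)²/10 = 0.2 + 0.4 = 0.6000

h = 0.6000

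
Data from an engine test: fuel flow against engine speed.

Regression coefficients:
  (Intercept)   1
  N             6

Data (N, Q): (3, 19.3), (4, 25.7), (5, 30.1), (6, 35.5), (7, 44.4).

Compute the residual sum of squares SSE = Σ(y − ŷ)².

N=3: Q̂ = 1 + 6·3 = 19; e = 19.3 − 19 = 0.3
N=4: Q̂ = 1 + 6·4 = 25; e = 25.7 − 25 = 0.7
N=5: Q̂ = 1 + 6·5 = 31; e = 30.1 − 31 = -0.9
N=6: Q̂ = 1 + 6·6 = 37; e = 35.5 − 37 = -1.5
N=7: Q̂ = 1 + 6·7 = 43; e = 44.4 − 43 = 1.4
SSE = 0.09 + 0.49 + 0.81 + 2.25 + 1.96 = 5.6

SSE = 5.6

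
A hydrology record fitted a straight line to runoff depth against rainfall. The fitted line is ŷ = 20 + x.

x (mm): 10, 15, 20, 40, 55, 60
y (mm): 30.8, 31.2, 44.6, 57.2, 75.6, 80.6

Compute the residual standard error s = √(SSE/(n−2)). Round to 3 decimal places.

x=10: ŷ = 20 + 10 = 30; r = 30.8 − 30 = 0.8
x=15: ŷ = 20 + 15 = 35; r = 31.2 − 35 = -3.8
x=20: ŷ = 20 + 20 = 40; r = 44.6 − 40 = 4.6
x=40: ŷ = 20 + 40 = 60; r = 57.2 − 60 = -2.8
x=55: ŷ = 20 + 55 = 75; r = 75.6 − 75 = 0.6
x=60: ŷ = 20 + 60 = 80; r = 80.6 − 80 = 0.6
SSE = 0.64 + 14.44 + 21.16 + 7.84 + 0.36 + 0.36 = 44.8
s = √(44.8/4) = √11.2 ≈ 3.347

s = 3.347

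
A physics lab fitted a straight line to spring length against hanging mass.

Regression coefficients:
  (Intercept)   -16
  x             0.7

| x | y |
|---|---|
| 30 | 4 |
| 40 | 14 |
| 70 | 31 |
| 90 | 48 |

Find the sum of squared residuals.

SSE = 10

x=30: ŷ = -16 + 0.7·30 = 5; e = 4 − 5 = -1
x=40: ŷ = -16 + 0.7·40 = 12; e = 14 − 12 = 2
x=70: ŷ = -16 + 0.7·70 = 33; e = 31 − 33 = -2
x=90: ŷ = -16 + 0.7·90 = 47; e = 48 − 47 = 1
SSE = 1 + 4 + 4 + 1 = 10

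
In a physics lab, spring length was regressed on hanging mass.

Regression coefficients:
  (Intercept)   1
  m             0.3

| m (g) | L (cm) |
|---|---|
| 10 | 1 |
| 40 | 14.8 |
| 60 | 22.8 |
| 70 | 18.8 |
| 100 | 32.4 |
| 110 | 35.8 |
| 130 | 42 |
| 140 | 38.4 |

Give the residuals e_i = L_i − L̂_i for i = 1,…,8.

-3, 1.8, 3.8, -3.2, 1.4, 1.8, 2, -4.6

m=10: L̂ = 1 + 0.3·10 = 4; e = 1 − 4 = -3
m=40: L̂ = 1 + 0.3·40 = 13; e = 14.8 − 13 = 1.8
m=60: L̂ = 1 + 0.3·60 = 19; e = 22.8 − 19 = 3.8
m=70: L̂ = 1 + 0.3·70 = 22; e = 18.8 − 22 = -3.2
m=100: L̂ = 1 + 0.3·100 = 31; e = 32.4 − 31 = 1.4
m=110: L̂ = 1 + 0.3·110 = 34; e = 35.8 − 34 = 1.8
m=130: L̂ = 1 + 0.3·130 = 40; e = 42 − 40 = 2
m=140: L̂ = 1 + 0.3·140 = 43; e = 38.4 − 43 = -4.6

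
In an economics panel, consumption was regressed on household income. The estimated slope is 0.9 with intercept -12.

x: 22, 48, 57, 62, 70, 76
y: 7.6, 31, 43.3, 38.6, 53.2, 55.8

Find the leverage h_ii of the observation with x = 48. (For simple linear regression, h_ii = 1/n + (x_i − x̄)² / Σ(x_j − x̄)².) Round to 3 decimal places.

x̄ = (22 + 48 + 57 + 62 + 70 + 76)/6 = 55.8333
Σ(x − x̄)² = 1144.69 + 61.3611 + 1.36111 + 38.0278 + 200.694 + 406.694 = 1852.83
h = 1/6 + (-7.83333)²/1852.83 = 0.166667 + 0.0331174 = 0.200

h = 0.200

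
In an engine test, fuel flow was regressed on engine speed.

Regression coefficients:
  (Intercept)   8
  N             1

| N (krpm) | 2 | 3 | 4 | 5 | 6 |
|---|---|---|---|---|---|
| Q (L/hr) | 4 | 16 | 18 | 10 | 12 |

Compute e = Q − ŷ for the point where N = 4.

e = 6

ŷ = 8 + 4 = 12
e = 18 − 12 = 6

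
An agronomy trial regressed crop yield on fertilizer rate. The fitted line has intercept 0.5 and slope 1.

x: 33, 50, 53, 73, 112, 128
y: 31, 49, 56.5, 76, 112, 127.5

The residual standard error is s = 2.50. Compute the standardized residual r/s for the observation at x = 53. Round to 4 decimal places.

1.2000

ŷ = 0.5 + 53 = 53.5
r = 56.5 − 53.5 = 3
r/s = 3 / 2.50 = 1.2000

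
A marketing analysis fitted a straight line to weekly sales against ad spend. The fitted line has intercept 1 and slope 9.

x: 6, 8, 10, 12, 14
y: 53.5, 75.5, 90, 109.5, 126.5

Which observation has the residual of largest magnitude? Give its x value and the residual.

x = 8, e = 2.5

x=6: ŷ = 1 + 9·6 = 55; e = 53.5 − 55 = -1.5
x=8: ŷ = 1 + 9·8 = 73; e = 75.5 − 73 = 2.5
x=10: ŷ = 1 + 9·10 = 91; e = 90 − 91 = -1
x=12: ŷ = 1 + 9·12 = 109; e = 109.5 − 109 = 0.5
x=14: ŷ = 1 + 9·14 = 127; e = 126.5 − 127 = -0.5
Largest |e| is 2.5 at x = 8, residual 2.5.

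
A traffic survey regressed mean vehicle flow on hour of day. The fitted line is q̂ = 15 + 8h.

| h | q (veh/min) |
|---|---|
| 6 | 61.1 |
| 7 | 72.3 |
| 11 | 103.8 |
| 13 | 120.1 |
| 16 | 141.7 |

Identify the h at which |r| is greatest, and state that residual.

h = 6, r = -1.9

h=6: q̂ = 15 + 8·6 = 63; r = 61.1 − 63 = -1.9
h=7: q̂ = 15 + 8·7 = 71; r = 72.3 − 71 = 1.3
h=11: q̂ = 15 + 8·11 = 103; r = 103.8 − 103 = 0.8
h=13: q̂ = 15 + 8·13 = 119; r = 120.1 − 119 = 1.1
h=16: q̂ = 15 + 8·16 = 143; r = 141.7 − 143 = -1.3
Largest |r| is 1.9 at h = 6, residual -1.9.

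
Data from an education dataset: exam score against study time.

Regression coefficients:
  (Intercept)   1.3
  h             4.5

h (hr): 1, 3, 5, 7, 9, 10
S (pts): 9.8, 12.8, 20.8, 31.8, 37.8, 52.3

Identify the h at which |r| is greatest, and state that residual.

h=1: ŷ = 1.3 + 4.5·1 = 5.8; r = 9.8 − 5.8 = 4
h=3: ŷ = 1.3 + 4.5·3 = 14.8; r = 12.8 − 14.8 = -2
h=5: ŷ = 1.3 + 4.5·5 = 23.8; r = 20.8 − 23.8 = -3
h=7: ŷ = 1.3 + 4.5·7 = 32.8; r = 31.8 − 32.8 = -1
h=9: ŷ = 1.3 + 4.5·9 = 41.8; r = 37.8 − 41.8 = -4
h=10: ŷ = 1.3 + 4.5·10 = 46.3; r = 52.3 − 46.3 = 6
Largest |r| is 6 at h = 10, residual 6.

h = 10, r = 6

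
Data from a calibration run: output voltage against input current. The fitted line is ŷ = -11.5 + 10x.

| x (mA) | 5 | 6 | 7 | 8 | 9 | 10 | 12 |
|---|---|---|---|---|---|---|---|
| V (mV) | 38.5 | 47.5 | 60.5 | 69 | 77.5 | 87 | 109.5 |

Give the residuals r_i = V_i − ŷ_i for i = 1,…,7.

x=5: ŷ = -11.5 + 10·5 = 38.5; r = 38.5 − 38.5 = 0
x=6: ŷ = -11.5 + 10·6 = 48.5; r = 47.5 − 48.5 = -1
x=7: ŷ = -11.5 + 10·7 = 58.5; r = 60.5 − 58.5 = 2
x=8: ŷ = -11.5 + 10·8 = 68.5; r = 69 − 68.5 = 0.5
x=9: ŷ = -11.5 + 10·9 = 78.5; r = 77.5 − 78.5 = -1
x=10: ŷ = -11.5 + 10·10 = 88.5; r = 87 − 88.5 = -1.5
x=12: ŷ = -11.5 + 10·12 = 108.5; r = 109.5 − 108.5 = 1

0, -1, 2, 0.5, -1, -1.5, 1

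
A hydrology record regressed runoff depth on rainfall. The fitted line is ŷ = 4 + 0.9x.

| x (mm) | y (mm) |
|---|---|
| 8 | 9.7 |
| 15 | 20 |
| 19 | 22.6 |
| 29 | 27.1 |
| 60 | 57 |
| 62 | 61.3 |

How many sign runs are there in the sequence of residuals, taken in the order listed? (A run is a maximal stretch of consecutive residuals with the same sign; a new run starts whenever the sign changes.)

4 runs

x=8: ŷ = 4 + 0.9·8 = 11.2; e = 9.7 − 11.2 = -1.5
x=15: ŷ = 4 + 0.9·15 = 17.5; e = 20 − 17.5 = 2.5
x=19: ŷ = 4 + 0.9·19 = 21.1; e = 22.6 − 21.1 = 1.5
x=29: ŷ = 4 + 0.9·29 = 30.1; e = 27.1 − 30.1 = -3
x=60: ŷ = 4 + 0.9·60 = 58; e = 57 − 58 = -1
x=62: ŷ = 4 + 0.9·62 = 59.8; e = 61.3 − 59.8 = 1.5
Signs: − + + − − +
Runs: −×1, +×2, −×2, +×1 → 4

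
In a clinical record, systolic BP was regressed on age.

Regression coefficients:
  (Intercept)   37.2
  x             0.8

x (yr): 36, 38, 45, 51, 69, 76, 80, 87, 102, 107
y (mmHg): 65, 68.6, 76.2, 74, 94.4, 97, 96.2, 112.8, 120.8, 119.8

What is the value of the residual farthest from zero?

x=36: ŷ = 37.2 + 0.8·36 = 66; r = 65 − 66 = -1
x=38: ŷ = 37.2 + 0.8·38 = 67.6; r = 68.6 − 67.6 = 1
x=45: ŷ = 37.2 + 0.8·45 = 73.2; r = 76.2 − 73.2 = 3
x=51: ŷ = 37.2 + 0.8·51 = 78; r = 74 − 78 = -4
x=69: ŷ = 37.2 + 0.8·69 = 92.4; r = 94.4 − 92.4 = 2
x=76: ŷ = 37.2 + 0.8·76 = 98; r = 97 − 98 = -1
x=80: ŷ = 37.2 + 0.8·80 = 101.2; r = 96.2 − 101.2 = -5
x=87: ŷ = 37.2 + 0.8·87 = 106.8; r = 112.8 − 106.8 = 6
x=102: ŷ = 37.2 + 0.8·102 = 118.8; r = 120.8 − 118.8 = 2
x=107: ŷ = 37.2 + 0.8·107 = 122.8; r = 119.8 − 122.8 = -3
Largest |r| is 6 at x = 87, residual 6.

r = 6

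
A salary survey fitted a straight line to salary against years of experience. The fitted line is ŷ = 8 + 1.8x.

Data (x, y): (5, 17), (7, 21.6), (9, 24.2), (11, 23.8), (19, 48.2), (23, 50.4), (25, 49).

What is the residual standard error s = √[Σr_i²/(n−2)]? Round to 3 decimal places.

s = 3.742

x=5: ŷ = 8 + 1.8·5 = 17; r = 17 − 17 = 0
x=7: ŷ = 8 + 1.8·7 = 20.6; r = 21.6 − 20.6 = 1
x=9: ŷ = 8 + 1.8·9 = 24.2; r = 24.2 − 24.2 = 0
x=11: ŷ = 8 + 1.8·11 = 27.8; r = 23.8 − 27.8 = -4
x=19: ŷ = 8 + 1.8·19 = 42.2; r = 48.2 − 42.2 = 6
x=23: ŷ = 8 + 1.8·23 = 49.4; r = 50.4 − 49.4 = 1
x=25: ŷ = 8 + 1.8·25 = 53; r = 49 − 53 = -4
SSE = 0 + 1 + 0 + 16 + 36 + 1 + 16 = 70
s = √(70/5) = √14 ≈ 3.742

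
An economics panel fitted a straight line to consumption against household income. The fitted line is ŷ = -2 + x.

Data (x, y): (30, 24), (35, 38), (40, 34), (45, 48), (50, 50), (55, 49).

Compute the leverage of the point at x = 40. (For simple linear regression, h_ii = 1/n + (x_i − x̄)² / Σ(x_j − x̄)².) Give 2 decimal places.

x̄ = (30 + 35 + 40 + 45 + 50 + 55)/6 = 42.5
Σ(x − x̄)² = 156.25 + 56.25 + 6.25 + 6.25 + 56.25 + 156.25 = 437.5
h = 1/6 + (-2.5)²/437.5 = 0.166667 + 0.0142857 = 0.18

h = 0.18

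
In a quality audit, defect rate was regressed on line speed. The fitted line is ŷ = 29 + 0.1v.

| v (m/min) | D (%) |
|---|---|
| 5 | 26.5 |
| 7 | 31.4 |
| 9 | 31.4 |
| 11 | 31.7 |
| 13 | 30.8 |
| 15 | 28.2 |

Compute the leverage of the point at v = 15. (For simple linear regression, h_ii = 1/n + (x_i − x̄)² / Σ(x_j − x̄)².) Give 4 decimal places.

h = 0.5238

v̄ = (5 + 7 + 9 + 11 + 13 + 15)/6 = 10
Σ(v − v̄)² = 25 + 9 + 1 + 1 + 9 + 25 = 70
h = 1/6 + (5)²/70 = 0.166667 + 0.357143 = 0.5238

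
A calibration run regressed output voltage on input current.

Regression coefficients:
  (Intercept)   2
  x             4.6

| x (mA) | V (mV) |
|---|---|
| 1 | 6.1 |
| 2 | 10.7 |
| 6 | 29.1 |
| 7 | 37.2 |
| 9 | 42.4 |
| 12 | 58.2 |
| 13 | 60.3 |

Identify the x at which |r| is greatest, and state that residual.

x=1: ŷ = 2 + 4.6·1 = 6.6; r = 6.1 − 6.6 = -0.5
x=2: ŷ = 2 + 4.6·2 = 11.2; r = 10.7 − 11.2 = -0.5
x=6: ŷ = 2 + 4.6·6 = 29.6; r = 29.1 − 29.6 = -0.5
x=7: ŷ = 2 + 4.6·7 = 34.2; r = 37.2 − 34.2 = 3
x=9: ŷ = 2 + 4.6·9 = 43.4; r = 42.4 − 43.4 = -1
x=12: ŷ = 2 + 4.6·12 = 57.2; r = 58.2 − 57.2 = 1
x=13: ŷ = 2 + 4.6·13 = 61.8; r = 60.3 − 61.8 = -1.5
Largest |r| is 3 at x = 7, residual 3.

x = 7, r = 3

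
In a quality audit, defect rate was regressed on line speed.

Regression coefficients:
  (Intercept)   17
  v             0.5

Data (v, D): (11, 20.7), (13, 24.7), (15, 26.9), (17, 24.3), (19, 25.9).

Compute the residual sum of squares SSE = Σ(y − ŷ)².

v=11: ŷ = 17 + 0.5·11 = 22.5; r = 20.7 − 22.5 = -1.8
v=13: ŷ = 17 + 0.5·13 = 23.5; r = 24.7 − 23.5 = 1.2
v=15: ŷ = 17 + 0.5·15 = 24.5; r = 26.9 − 24.5 = 2.4
v=17: ŷ = 17 + 0.5·17 = 25.5; r = 24.3 − 25.5 = -1.2
v=19: ŷ = 17 + 0.5·19 = 26.5; r = 25.9 − 26.5 = -0.6
SSE = 3.24 + 1.44 + 5.76 + 1.44 + 0.36 = 12.24

SSE = 12.24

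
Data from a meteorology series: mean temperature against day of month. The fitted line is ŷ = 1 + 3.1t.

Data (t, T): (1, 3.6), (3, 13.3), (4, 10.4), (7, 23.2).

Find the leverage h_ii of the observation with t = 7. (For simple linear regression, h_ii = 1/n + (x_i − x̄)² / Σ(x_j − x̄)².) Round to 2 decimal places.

t̄ = (1 + 3 + 4 + 7)/4 = 3.75
Σ(t − t̄)² = 7.5625 + 0.5625 + 0.0625 + 10.5625 = 18.75
h = 1/4 + (3.25)²/18.75 = 0.25 + 0.563333 = 0.81

h = 0.81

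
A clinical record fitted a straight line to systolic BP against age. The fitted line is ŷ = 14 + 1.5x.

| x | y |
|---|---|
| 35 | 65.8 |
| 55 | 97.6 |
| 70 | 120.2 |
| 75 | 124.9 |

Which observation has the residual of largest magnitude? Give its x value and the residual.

x = 75, e = -1.6

x=35: ŷ = 14 + 1.5·35 = 66.5; e = 65.8 − 66.5 = -0.7
x=55: ŷ = 14 + 1.5·55 = 96.5; e = 97.6 − 96.5 = 1.1
x=70: ŷ = 14 + 1.5·70 = 119; e = 120.2 − 119 = 1.2
x=75: ŷ = 14 + 1.5·75 = 126.5; e = 124.9 − 126.5 = -1.6
Largest |e| is 1.6 at x = 75, residual -1.6.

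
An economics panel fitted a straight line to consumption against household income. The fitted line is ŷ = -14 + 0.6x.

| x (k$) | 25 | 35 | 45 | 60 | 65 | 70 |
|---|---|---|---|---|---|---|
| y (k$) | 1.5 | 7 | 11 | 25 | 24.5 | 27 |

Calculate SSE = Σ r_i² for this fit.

x=25: ŷ = -14 + 0.6·25 = 1; r = 1.5 − 1 = 0.5
x=35: ŷ = -14 + 0.6·35 = 7; r = 7 − 7 = 0
x=45: ŷ = -14 + 0.6·45 = 13; r = 11 − 13 = -2
x=60: ŷ = -14 + 0.6·60 = 22; r = 25 − 22 = 3
x=65: ŷ = -14 + 0.6·65 = 25; r = 24.5 − 25 = -0.5
x=70: ŷ = -14 + 0.6·70 = 28; r = 27 − 28 = -1
SSE = 0.25 + 0 + 4 + 9 + 0.25 + 1 = 14.5

SSE = 14.5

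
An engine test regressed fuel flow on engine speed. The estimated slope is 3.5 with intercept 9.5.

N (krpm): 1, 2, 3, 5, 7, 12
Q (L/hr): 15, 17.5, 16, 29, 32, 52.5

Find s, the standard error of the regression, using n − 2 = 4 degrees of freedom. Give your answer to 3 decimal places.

s = 2.739

N=1: Q̂ = 9.5 + 3.5·1 = 13; e = 15 − 13 = 2
N=2: Q̂ = 9.5 + 3.5·2 = 16.5; e = 17.5 − 16.5 = 1
N=3: Q̂ = 9.5 + 3.5·3 = 20; e = 16 − 20 = -4
N=5: Q̂ = 9.5 + 3.5·5 = 27; e = 29 − 27 = 2
N=7: Q̂ = 9.5 + 3.5·7 = 34; e = 32 − 34 = -2
N=12: Q̂ = 9.5 + 3.5·12 = 51.5; e = 52.5 − 51.5 = 1
SSE = 4 + 1 + 16 + 4 + 4 + 1 = 30
s = √(30/4) = √7.5 ≈ 2.739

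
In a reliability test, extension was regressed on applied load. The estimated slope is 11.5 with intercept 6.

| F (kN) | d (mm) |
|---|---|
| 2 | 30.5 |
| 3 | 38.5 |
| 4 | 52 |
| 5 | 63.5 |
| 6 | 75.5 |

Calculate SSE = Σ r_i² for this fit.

F=2: ŷ = 6 + 11.5·2 = 29; r = 30.5 − 29 = 1.5
F=3: ŷ = 6 + 11.5·3 = 40.5; r = 38.5 − 40.5 = -2
F=4: ŷ = 6 + 11.5·4 = 52; r = 52 − 52 = 0
F=5: ŷ = 6 + 11.5·5 = 63.5; r = 63.5 − 63.5 = 0
F=6: ŷ = 6 + 11.5·6 = 75; r = 75.5 − 75 = 0.5
SSE = 2.25 + 4 + 0 + 0 + 0.25 = 6.5

SSE = 6.5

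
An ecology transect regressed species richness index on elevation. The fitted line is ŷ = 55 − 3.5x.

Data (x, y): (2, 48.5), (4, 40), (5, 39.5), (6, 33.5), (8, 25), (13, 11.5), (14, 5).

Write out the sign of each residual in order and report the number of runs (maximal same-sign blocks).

6 runs

x=2: ŷ = 55 − 3.5·2 = 48; r = 48.5 − 48 = 0.5
x=4: ŷ = 55 − 3.5·4 = 41; r = 40 − 41 = -1
x=5: ŷ = 55 − 3.5·5 = 37.5; r = 39.5 − 37.5 = 2
x=6: ŷ = 55 − 3.5·6 = 34; r = 33.5 − 34 = -0.5
x=8: ŷ = 55 − 3.5·8 = 27; r = 25 − 27 = -2
x=13: ŷ = 55 − 3.5·13 = 9.5; r = 11.5 − 9.5 = 2
x=14: ŷ = 55 − 3.5·14 = 6; r = 5 − 6 = -1
Signs: + − + − − + −
Runs: +×1, −×1, +×1, −×2, +×1, −×1 → 6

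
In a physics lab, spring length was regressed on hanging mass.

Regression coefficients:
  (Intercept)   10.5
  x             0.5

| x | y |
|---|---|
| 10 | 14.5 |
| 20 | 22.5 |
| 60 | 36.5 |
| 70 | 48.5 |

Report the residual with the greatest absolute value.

e = -4

x=10: ŷ = 10.5 + 0.5·10 = 15.5; e = 14.5 − 15.5 = -1
x=20: ŷ = 10.5 + 0.5·20 = 20.5; e = 22.5 − 20.5 = 2
x=60: ŷ = 10.5 + 0.5·60 = 40.5; e = 36.5 − 40.5 = -4
x=70: ŷ = 10.5 + 0.5·70 = 45.5; e = 48.5 − 45.5 = 3
Largest |e| is 4 at x = 60, residual -4.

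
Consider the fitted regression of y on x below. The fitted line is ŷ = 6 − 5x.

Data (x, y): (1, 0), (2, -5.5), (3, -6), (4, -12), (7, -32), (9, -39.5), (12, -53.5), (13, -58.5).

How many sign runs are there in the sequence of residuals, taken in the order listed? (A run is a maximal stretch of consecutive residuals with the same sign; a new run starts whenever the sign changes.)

4 runs

x=1: ŷ = 6 − 5·1 = 1; r = 0 − 1 = -1
x=2: ŷ = 6 − 5·2 = -4; r = -5.5 − (-4) = -1.5
x=3: ŷ = 6 − 5·3 = -9; r = -6 − (-9) = 3
x=4: ŷ = 6 − 5·4 = -14; r = -12 − (-14) = 2
x=7: ŷ = 6 − 5·7 = -29; r = -32 − (-29) = -3
x=9: ŷ = 6 − 5·9 = -39; r = -39.5 − (-39) = -0.5
x=12: ŷ = 6 − 5·12 = -54; r = -53.5 − (-54) = 0.5
x=13: ŷ = 6 − 5·13 = -59; r = -58.5 − (-59) = 0.5
Signs: − − + + − − + +
Runs: −×2, +×2, −×2, +×2 → 4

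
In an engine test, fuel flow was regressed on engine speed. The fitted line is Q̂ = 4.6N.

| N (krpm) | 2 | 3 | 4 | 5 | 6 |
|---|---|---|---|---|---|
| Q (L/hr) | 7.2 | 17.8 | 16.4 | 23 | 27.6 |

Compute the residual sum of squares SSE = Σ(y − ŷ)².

SSE = 24

N=2: Q̂ = 4.6·2 = 9.2; e = 7.2 − 9.2 = -2
N=3: Q̂ = 4.6·3 = 13.8; e = 17.8 − 13.8 = 4
N=4: Q̂ = 4.6·4 = 18.4; e = 16.4 − 18.4 = -2
N=5: Q̂ = 4.6·5 = 23; e = 23 − 23 = 0
N=6: Q̂ = 4.6·6 = 27.6; e = 27.6 − 27.6 = 0
SSE = 4 + 16 + 4 + 0 + 0 = 24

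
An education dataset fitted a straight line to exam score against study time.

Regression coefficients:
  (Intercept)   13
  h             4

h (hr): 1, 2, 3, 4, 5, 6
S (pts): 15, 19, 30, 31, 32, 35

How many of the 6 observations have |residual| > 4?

h=1: ŷ = 13 + 4·1 = 17; e = 15 − 17 = -2
h=2: ŷ = 13 + 4·2 = 21; e = 19 − 21 = -2
h=3: ŷ = 13 + 4·3 = 25; e = 30 − 25 = 5
h=4: ŷ = 13 + 4·4 = 29; e = 31 − 29 = 2
h=5: ŷ = 13 + 4·5 = 33; e = 32 − 33 = -1
h=6: ŷ = 13 + 4·6 = 37; e = 35 − 37 = -2
|e| > 4: h=3 (|e|=5) → 1

1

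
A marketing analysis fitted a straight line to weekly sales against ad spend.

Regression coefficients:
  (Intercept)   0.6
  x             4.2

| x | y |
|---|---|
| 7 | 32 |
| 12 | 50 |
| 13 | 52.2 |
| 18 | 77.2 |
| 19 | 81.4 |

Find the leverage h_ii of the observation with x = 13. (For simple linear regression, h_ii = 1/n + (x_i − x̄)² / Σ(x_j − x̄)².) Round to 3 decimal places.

x̄ = (7 + 12 + 13 + 18 + 19)/5 = 13.8
Σ(x − x̄)² = 46.24 + 3.24 + 0.64 + 17.64 + 27.04 = 94.8
h = 1/5 + (-0.8)²/94.8 = 0.2 + 0.00675105 = 0.207

h = 0.207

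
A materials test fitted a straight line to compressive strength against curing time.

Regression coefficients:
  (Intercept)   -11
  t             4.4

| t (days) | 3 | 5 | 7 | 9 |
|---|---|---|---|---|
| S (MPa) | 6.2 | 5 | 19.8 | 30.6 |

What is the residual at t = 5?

r = -6

ŷ = -11 + 4.4·5 = 11
r = 5 − 11 = -6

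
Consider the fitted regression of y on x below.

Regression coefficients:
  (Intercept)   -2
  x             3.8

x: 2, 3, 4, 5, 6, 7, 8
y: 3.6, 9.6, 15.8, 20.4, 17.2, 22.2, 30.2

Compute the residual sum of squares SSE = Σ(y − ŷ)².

x=2: ŷ = -2 + 3.8·2 = 5.6; r = 3.6 − 5.6 = -2
x=3: ŷ = -2 + 3.8·3 = 9.4; r = 9.6 − 9.4 = 0.2
x=4: ŷ = -2 + 3.8·4 = 13.2; r = 15.8 − 13.2 = 2.6
x=5: ŷ = -2 + 3.8·5 = 17; r = 20.4 − 17 = 3.4
x=6: ŷ = -2 + 3.8·6 = 20.8; r = 17.2 − 20.8 = -3.6
x=7: ŷ = -2 + 3.8·7 = 24.6; r = 22.2 − 24.6 = -2.4
x=8: ŷ = -2 + 3.8·8 = 28.4; r = 30.2 − 28.4 = 1.8
SSE = 4 + 0.04 + 6.76 + 11.56 + 12.96 + 5.76 + 3.24 = 44.32

SSE = 44.32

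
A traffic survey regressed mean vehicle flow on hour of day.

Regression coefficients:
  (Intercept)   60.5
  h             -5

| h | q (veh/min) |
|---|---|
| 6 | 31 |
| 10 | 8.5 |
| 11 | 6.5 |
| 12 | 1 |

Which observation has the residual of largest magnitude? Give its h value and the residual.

h = 10, e = -2

h=6: ŷ = 60.5 − 5·6 = 30.5; e = 31 − 30.5 = 0.5
h=10: ŷ = 60.5 − 5·10 = 10.5; e = 8.5 − 10.5 = -2
h=11: ŷ = 60.5 − 5·11 = 5.5; e = 6.5 − 5.5 = 1
h=12: ŷ = 60.5 − 5·12 = 0.5; e = 1 − 0.5 = 0.5
Largest |e| is 2 at h = 10, residual -2.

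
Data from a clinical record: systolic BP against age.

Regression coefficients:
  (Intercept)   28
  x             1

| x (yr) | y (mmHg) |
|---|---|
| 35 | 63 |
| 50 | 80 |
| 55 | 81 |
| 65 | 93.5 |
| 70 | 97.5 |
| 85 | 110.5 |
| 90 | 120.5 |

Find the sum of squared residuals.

SSE = 21

x=35: ŷ = 28 + 35 = 63; r = 63 − 63 = 0
x=50: ŷ = 28 + 50 = 78; r = 80 − 78 = 2
x=55: ŷ = 28 + 55 = 83; r = 81 − 83 = -2
x=65: ŷ = 28 + 65 = 93; r = 93.5 − 93 = 0.5
x=70: ŷ = 28 + 70 = 98; r = 97.5 − 98 = -0.5
x=85: ŷ = 28 + 85 = 113; r = 110.5 − 113 = -2.5
x=90: ŷ = 28 + 90 = 118; r = 120.5 − 118 = 2.5
SSE = 0 + 4 + 4 + 0.25 + 0.25 + 6.25 + 6.25 = 21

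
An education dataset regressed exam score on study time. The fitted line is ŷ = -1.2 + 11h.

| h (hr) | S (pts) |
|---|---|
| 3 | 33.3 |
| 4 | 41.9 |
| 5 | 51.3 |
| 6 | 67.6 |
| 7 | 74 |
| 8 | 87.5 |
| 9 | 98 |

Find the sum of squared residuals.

SSE = 20.92

h=3: ŷ = -1.2 + 11·3 = 31.8; r = 33.3 − 31.8 = 1.5
h=4: ŷ = -1.2 + 11·4 = 42.8; r = 41.9 − 42.8 = -0.9
h=5: ŷ = -1.2 + 11·5 = 53.8; r = 51.3 − 53.8 = -2.5
h=6: ŷ = -1.2 + 11·6 = 64.8; r = 67.6 − 64.8 = 2.8
h=7: ŷ = -1.2 + 11·7 = 75.8; r = 74 − 75.8 = -1.8
h=8: ŷ = -1.2 + 11·8 = 86.8; r = 87.5 − 86.8 = 0.7
h=9: ŷ = -1.2 + 11·9 = 97.8; r = 98 − 97.8 = 0.2
SSE = 2.25 + 0.81 + 6.25 + 7.84 + 3.24 + 0.49 + 0.04 = 20.92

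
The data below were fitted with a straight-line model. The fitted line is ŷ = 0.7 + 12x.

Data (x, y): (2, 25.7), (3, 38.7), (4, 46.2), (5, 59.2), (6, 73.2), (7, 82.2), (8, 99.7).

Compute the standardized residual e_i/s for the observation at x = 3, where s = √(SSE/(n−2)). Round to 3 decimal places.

x=2: ŷ = 0.7 + 12·2 = 24.7; e = 25.7 − 24.7 = 1
x=3: ŷ = 0.7 + 12·3 = 36.7; e = 38.7 − 36.7 = 2
x=4: ŷ = 0.7 + 12·4 = 48.7; e = 46.2 − 48.7 = -2.5
x=5: ŷ = 0.7 + 12·5 = 60.7; e = 59.2 − 60.7 = -1.5
x=6: ŷ = 0.7 + 12·6 = 72.7; e = 73.2 − 72.7 = 0.5
x=7: ŷ = 0.7 + 12·7 = 84.7; e = 82.2 − 84.7 = -2.5
x=8: ŷ = 0.7 + 12·8 = 96.7; e = 99.7 − 96.7 = 3
SSE = 1 + 4 + 6.25 + 2.25 + 0.25 + 6.25 + 9 = 29
s = √(29/5) = 2.40832
e/s = 2 / 2.40832 = 0.830

0.830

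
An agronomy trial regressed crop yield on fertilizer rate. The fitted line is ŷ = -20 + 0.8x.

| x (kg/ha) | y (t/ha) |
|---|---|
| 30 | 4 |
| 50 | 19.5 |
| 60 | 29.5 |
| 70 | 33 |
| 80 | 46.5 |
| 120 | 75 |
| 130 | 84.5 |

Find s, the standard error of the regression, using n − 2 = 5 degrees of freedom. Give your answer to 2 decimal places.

s = 1.95

x=30: ŷ = -20 + 0.8·30 = 4; e = 4 − 4 = 0
x=50: ŷ = -20 + 0.8·50 = 20; e = 19.5 − 20 = -0.5
x=60: ŷ = -20 + 0.8·60 = 28; e = 29.5 − 28 = 1.5
x=70: ŷ = -20 + 0.8·70 = 36; e = 33 − 36 = -3
x=80: ŷ = -20 + 0.8·80 = 44; e = 46.5 − 44 = 2.5
x=120: ŷ = -20 + 0.8·120 = 76; e = 75 − 76 = -1
x=130: ŷ = -20 + 0.8·130 = 84; e = 84.5 − 84 = 0.5
SSE = 0 + 0.25 + 2.25 + 9 + 6.25 + 1 + 0.25 = 19
s = √(19/5) = √3.8 ≈ 1.95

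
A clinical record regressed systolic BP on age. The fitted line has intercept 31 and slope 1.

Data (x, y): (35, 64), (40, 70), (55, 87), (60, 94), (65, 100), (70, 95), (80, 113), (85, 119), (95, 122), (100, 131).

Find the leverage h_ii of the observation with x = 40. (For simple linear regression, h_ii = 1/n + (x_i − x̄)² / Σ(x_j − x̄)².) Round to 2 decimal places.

x̄ = (35 + 40 + 55 + 60 + 65 + 70 + 80 + 85 + 95 + 100)/10 = 68.5
Σ(x − x̄)² = 1122.25 + 812.25 + 182.25 + 72.25 + 12.25 + 2.25 + 132.25 + 272.25 + 702.25 + 992.25 = 4302.5
h = 1/10 + (-28.5)²/4302.5 = 0.1 + 0.188786 = 0.29

h = 0.29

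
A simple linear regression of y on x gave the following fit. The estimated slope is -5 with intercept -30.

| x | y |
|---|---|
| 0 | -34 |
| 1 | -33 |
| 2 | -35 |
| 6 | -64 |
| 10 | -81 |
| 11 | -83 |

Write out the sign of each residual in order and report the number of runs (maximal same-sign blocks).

4 runs

x=0: ŷ = -30 − 5·0 = -30; r = -34 − (-30) = -4
x=1: ŷ = -30 − 5·1 = -35; r = -33 − (-35) = 2
x=2: ŷ = -30 − 5·2 = -40; r = -35 − (-40) = 5
x=6: ŷ = -30 − 5·6 = -60; r = -64 − (-60) = -4
x=10: ŷ = -30 − 5·10 = -80; r = -81 − (-80) = -1
x=11: ŷ = -30 − 5·11 = -85; r = -83 − (-85) = 2
Signs: − + + − − +
Runs: −×1, +×2, −×2, +×1 → 4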